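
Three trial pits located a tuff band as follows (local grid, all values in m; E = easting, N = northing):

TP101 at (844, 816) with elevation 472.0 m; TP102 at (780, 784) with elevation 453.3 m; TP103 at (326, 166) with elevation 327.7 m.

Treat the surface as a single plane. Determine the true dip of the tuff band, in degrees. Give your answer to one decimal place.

16.8°

Two edge vectors: TP101→TP102 = (-64, -32, -18.7), TP101→TP103 = (-518, -650, -144.3).
Normal n = (TP101→TP102) × (TP101→TP103) = (-7537.4, 451.4, 25024).
So ∂z/∂E = −n_x/n_z = 0.30121 and ∂z/∂N = −n_y/n_z = −0.01804.
Gradient magnitude |∇z| = √(a² + b²) = √(0.09073 + 0.00033) = 0.30175.
True dip = arctan(0.30175) = 16.8°, dipping toward W (azimuth ≈ 273°).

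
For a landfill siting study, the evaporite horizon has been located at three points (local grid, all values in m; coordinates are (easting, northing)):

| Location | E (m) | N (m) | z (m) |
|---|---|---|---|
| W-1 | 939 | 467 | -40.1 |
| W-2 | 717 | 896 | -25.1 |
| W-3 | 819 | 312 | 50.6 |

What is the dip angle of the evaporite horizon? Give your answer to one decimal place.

Two edge vectors: W-1→W-2 = (-222, 429, 15), W-1→W-3 = (-120, -155, 90.7).
Normal n = (W-1→W-2) × (W-1→W-3) = (41235.3, 18335.4, 85890).
So ∂z/∂E = −n_x/n_z = −0.48009 and ∂z/∂N = −n_y/n_z = −0.21348.
Gradient magnitude |∇z| = √(a² + b²) = √(0.23049 + 0.04557) = 0.52542.
True dip = arctan(0.52542) = 27.7°, dipping toward ENE (azimuth ≈ 066°).

27.7°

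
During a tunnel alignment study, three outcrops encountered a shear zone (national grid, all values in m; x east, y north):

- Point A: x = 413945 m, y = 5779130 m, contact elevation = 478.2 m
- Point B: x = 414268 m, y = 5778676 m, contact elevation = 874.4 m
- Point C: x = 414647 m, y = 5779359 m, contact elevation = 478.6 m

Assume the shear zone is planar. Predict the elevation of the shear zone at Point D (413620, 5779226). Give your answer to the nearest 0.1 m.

335.0 m

Two edge vectors: Point A→Point B = (323, -454, 396.2), Point A→Point C = (702, 229, 0.4).
Normal n = (Point A→Point B) × (Point A→Point C) = (-90911.4, 278003.2, 392675).
So ∂z/∂x = −n_x/n_z = 0.231518177 and ∂z/∂y = −n_y/n_z = −0.707972751.
Intercept c from Point A: 478.2 − 95835.79 + 4091466.56 = 3996108.97.
At (413620, 5779226): z = 95760.5 − 4091534.5 + 3996108.97 = 335.0 m.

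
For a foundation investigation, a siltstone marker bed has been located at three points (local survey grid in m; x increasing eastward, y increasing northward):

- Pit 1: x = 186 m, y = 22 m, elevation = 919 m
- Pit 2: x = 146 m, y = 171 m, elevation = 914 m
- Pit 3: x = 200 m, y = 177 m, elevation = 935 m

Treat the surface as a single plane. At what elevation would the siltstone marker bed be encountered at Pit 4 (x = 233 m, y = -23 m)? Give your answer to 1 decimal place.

Let the plane be z = a·x + b·y + c.
Pit 2−Pit 1: −40a + 149b = −5;  Pit 3−Pit 1: 14a + 155b = 16.
Solving gives a = 0.38125, b = 0.06879.
Then c = 919 − a·186 − b·22 = 846.57.
At (233, -23): z = 88.8 − 1.6 + 846.57 = 933.8 m.

933.8 m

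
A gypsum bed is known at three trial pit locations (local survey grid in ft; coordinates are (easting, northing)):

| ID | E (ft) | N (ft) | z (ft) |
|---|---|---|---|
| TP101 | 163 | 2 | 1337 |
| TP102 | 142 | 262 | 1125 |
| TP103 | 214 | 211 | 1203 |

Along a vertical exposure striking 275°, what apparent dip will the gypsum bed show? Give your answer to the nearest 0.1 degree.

31.0°

Let the plane be z = a·E + b·N + c.
TP102−TP101: −21a + 260b = −212;  TP103−TP101: 51a + 209b = −134.
Solving gives a = 0.53646, b = −0.77206.
Unit vector along 275° is (sin 275°, cos 275°) = (-0.9962, 0.0872).
Slope in that direction = a·(-0.9962) + b·(0.0872) = −0.60171.
Apparent dip = arctan|0.60171| = 31.0° (true dip is 43.2°, so apparent ≤ true as expected).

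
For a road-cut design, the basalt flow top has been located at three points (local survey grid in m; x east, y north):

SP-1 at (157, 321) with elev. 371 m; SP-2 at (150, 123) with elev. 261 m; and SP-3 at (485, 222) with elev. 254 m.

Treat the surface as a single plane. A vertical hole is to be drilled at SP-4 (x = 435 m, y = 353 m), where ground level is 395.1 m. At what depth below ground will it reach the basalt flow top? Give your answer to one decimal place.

Let the plane be z = a·x + b·y + c.
SP-2−SP-1: −7a − 198b = −110;  SP-3−SP-1: 328a − 99b = −117.
Solving gives a = −0.18703, b = 0.56217.
Then c = 371 − a·157 − b·321 = 219.91.
At (435, 353): z_contact = −81.36 + 198.45 + 219.91 = 337.00 m.
Depth below ground = 395.1 − 337.00 = 58.1 m.

58.1 m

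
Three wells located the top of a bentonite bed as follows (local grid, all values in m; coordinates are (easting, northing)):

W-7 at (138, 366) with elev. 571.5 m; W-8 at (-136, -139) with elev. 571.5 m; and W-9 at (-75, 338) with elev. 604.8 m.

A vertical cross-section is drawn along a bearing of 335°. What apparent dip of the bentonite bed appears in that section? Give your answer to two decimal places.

Let the plane be z = a·E + b·N + c.
W-8−W-7: −274a − 505b = 0;  W-9−W-7: −213a − 28b = 33.3.
Solving gives a = −0.16835, b = 0.09134.
Unit vector along 335° is (sin 335°, cos 335°) = (-0.4226, 0.9063).
Slope in that direction = a·(-0.4226) + b·(0.9063) = 0.15393.
Apparent dip = arctan|0.15393| = 8.75° (true dip is 10.8°, so apparent ≤ true as expected).

8.75°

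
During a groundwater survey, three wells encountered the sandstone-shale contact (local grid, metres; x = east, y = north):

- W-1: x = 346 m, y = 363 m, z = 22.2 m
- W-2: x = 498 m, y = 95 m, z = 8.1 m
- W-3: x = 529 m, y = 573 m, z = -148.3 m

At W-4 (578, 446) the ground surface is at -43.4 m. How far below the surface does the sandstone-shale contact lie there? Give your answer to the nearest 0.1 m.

Let the plane be z = a·x + b·y + c.
W-2−W-1: 152a − 268b = −14.1;  W-3−W-1: 183a + 210b = −170.5.
Solving gives a = −0.60095, b = −0.28822.
Then c = 22.2 − a·346 − b·363 = 334.75.
At (578, 446): z_contact = −347.35 − 128.55 + 334.75 = -141.14 m.
Depth below ground = -43.4 − (-141.14) = 97.7 m.

97.7 m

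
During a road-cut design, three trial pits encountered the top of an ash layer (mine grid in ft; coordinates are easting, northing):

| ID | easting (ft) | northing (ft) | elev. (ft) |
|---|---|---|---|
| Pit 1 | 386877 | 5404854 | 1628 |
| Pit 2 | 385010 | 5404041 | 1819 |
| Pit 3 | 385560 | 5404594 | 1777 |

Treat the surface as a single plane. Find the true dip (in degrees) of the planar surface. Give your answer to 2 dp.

7.43°

Let the plane be z = a·easting + b·northing + c.
Pit 2−Pit 1: −1867a − 813b = 191;  Pit 3−Pit 1: −1317a − 260b = 149.
Solving gives a = −0.12212, b = 0.04551.
Gradient magnitude |∇z| = √(a² + b²) = √(0.01491 + 0.00207) = 0.13032.
True dip = arctan(0.13032) = 7.43°, dipping toward ESE (azimuth ≈ 110°).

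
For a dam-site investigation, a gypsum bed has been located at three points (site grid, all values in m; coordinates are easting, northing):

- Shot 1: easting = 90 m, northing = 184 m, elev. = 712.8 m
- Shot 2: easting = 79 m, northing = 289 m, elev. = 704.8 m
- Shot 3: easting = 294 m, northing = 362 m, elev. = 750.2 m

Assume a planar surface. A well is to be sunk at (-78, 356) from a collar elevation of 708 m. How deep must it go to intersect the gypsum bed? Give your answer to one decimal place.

Let the plane be z = a·easting + b·northing + c.
Shot 2−Shot 1: −11a + 105b = −8;  Shot 3−Shot 1: 204a + 178b = 37.4.
Solving gives a = 0.22889, b = −0.05221.
Then c = 712.8 − a·90 − b·184 = 701.81.
At (-78, 356): z_contact = −17.85 − 18.59 + 701.81 = 665.37 m.
Depth below ground = 708 − 665.37 = 42.6 m.

42.6 m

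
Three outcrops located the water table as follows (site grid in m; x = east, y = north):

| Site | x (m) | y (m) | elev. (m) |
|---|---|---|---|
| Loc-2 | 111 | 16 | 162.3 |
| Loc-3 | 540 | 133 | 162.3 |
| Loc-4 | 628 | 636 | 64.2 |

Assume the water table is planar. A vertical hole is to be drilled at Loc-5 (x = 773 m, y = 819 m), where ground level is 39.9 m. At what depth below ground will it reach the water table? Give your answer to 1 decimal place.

Two edge vectors: Loc-2→Loc-3 = (429, 117, 0), Loc-2→Loc-4 = (517, 620, -98.1).
Normal n = (Loc-2→Loc-3) × (Loc-2→Loc-4) = (-11477.7, 42084.9, 205491).
So ∂z/∂x = −n_x/n_z = 0.05586 and ∂z/∂y = −n_y/n_z = −0.20480.
Intercept c from Loc-2: 162.3 − 6.20 + 3.28 = 159.38.
At (773, 819): z_contact = 43.18 − 167.73 + 159.38 = 34.82 m.
Depth below ground = 39.9 − 34.82 = 5.1 m.

5.1 m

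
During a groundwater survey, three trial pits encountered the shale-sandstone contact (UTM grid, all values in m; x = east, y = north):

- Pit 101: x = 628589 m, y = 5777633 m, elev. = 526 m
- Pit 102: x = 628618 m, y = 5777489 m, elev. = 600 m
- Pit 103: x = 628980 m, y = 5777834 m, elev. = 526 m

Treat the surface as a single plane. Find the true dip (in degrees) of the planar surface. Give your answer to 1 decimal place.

Let the plane be z = a·x + b·y + c.
Pit 102−Pit 101: 29a − 144b = 74;  Pit 103−Pit 101: 391a + 201b = 0.
Solving gives a = 0.23939, b = −0.46568.
Gradient magnitude |∇z| = √(a² + b²) = √(0.05731 + 0.21686) = 0.52361.
True dip = arctan(0.52361) = 27.6°, dipping toward NNW (azimuth ≈ 333°).

27.6°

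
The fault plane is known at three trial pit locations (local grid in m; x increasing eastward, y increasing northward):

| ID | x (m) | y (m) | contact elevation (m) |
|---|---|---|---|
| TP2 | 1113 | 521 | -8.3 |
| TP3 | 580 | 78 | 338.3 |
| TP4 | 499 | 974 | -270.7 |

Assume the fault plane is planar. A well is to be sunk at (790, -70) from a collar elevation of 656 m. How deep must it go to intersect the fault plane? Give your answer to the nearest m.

233 m

Let the plane be z = a·x + b·y + c.
TP3−TP2: −533a − 443b = 346.6;  TP4−TP2: −614a + 453b = −262.4.
Solving gives a = −0.07940, b = −0.68687.
Then c = -8.3 − a·1113 − b·521 = 437.93.
At (790, -70): z_contact = −62.7 + 48.1 + 437.93 = 423.3 m.
Depth below ground = 656 − 423.3 = 233 m.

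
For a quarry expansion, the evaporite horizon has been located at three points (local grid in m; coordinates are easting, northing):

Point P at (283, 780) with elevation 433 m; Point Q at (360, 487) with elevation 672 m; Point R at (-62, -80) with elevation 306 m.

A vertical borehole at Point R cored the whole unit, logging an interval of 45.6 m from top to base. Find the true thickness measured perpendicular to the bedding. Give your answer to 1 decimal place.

Let the plane be z = a·easting + b·northing + c.
Point Q−Point P: 77a − 293b = 239;  Point R−Point P: −345a − 860b = −127.
Solving gives a = 1.45095, b = −0.43439.
|∇z| = √(a²+b²) = 1.51458, so dip δ = arctan(1.51458) = 56.57°.
True thickness = vertical thickness × cos δ = 45.6 × cos 56.57° = 25.1 m.

25.1 m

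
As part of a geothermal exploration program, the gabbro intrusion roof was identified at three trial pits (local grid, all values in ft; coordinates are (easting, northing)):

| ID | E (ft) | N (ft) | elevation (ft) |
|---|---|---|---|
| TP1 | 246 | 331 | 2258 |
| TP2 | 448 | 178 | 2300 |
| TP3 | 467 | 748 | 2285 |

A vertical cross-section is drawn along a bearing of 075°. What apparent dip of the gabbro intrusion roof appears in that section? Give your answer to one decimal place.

Let the plane be z = a·E + b·N + c.
TP2−TP1: 202a − 153b = 42;  TP3−TP1: 221a + 417b = 27.
Solving gives a = 0.18336, b = −0.03243.
Unit vector along 075° is (sin 75°, cos 75°) = (0.9659, 0.2588).
Slope in that direction = a·(0.9659) + b·(0.2588) = 0.16872.
Apparent dip = arctan|0.16872| = 9.6° (true dip is 10.5°, so apparent ≤ true as expected).

9.6°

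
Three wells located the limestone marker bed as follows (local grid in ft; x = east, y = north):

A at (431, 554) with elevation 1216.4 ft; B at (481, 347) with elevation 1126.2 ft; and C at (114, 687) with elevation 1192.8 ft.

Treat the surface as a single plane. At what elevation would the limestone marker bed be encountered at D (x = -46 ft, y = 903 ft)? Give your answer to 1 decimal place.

Two edge vectors: A→B = (50, -207, -90.2), A→C = (-317, 133, -23.6).
Normal n = (A→B) × (A→C) = (16881.8, 29773.4, -58969).
So ∂z/∂x = −n_x/n_z = 0.28628 and ∂z/∂y = −n_y/n_z = 0.50490.
Intercept c from A: 1216.4 − 123.39 − 279.71 = 813.30.
At (-46, 903): z = −13.2 + 455.9 + 813.30 = 1256.1 ft.

1256.1 ft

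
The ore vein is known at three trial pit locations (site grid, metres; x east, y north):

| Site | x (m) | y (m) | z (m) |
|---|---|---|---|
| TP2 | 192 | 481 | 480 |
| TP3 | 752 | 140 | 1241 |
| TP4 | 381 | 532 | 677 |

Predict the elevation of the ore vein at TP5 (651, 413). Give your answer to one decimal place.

1027.6 m

Let the plane be z = a·x + b·y + c.
TP3−TP2: 560a − 341b = 761;  TP4−TP2: 189a + 51b = 197.
Solving gives a = 1.13955, b = −0.36028.
Then c = 480 − a·192 − b·481 = 434.50.
At (651, 413): z = 741.8 − 148.8 + 434.50 = 1027.6 m.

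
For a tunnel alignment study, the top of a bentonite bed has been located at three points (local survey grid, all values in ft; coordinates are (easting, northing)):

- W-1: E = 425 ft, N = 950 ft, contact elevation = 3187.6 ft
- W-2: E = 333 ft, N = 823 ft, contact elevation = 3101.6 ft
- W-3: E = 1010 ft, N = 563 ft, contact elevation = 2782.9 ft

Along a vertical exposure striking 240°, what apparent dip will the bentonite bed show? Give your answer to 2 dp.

14.33°

Two edge vectors: W-1→W-2 = (-92, -127, -86), W-1→W-3 = (585, -387, -404.7).
Normal n = (W-1→W-2) × (W-1→W-3) = (18114.9, -87542.4, 109899).
So ∂z/∂E = −n_x/n_z = −0.16483 and ∂z/∂N = −n_y/n_z = 0.79657.
Unit vector along 240° is (sin 240°, cos 240°) = (-0.8660, -0.5000).
Slope in that direction = a·(-0.8660) + b·(-0.5000) = −0.25554.
Apparent dip = arctan|0.25554| = 14.33° (true dip is 39.1°, so apparent ≤ true as expected).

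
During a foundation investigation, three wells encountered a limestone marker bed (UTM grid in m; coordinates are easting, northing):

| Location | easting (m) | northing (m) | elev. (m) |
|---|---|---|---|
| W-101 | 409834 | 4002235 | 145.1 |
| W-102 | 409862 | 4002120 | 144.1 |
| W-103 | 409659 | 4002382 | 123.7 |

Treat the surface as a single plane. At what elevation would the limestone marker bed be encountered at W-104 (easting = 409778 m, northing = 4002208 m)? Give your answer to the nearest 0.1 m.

Let the plane be z = a·easting + b·northing + c.
W-102−W-101: 28a − 115b = −1;  W-103−W-101: −175a + 147b = −21.4.
Solving gives a = 0.162908364, b = 0.048360297.
Then c = 145.1 − a·409834 − b·4002235 = −260169.56.
At (409778, 4002208): z = 66756.3 + 193548.0 − 260169.56 = 134.7 m.

134.7 m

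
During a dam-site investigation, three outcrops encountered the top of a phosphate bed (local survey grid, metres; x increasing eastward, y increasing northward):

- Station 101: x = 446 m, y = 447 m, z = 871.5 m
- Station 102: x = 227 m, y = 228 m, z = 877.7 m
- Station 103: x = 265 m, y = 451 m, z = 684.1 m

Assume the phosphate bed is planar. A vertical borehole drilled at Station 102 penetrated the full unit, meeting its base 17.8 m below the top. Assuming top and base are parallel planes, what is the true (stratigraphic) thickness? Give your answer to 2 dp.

Let the plane be z = a·x + b·y + c.
Station 102−Station 101: −219a − 219b = 6.2;  Station 103−Station 101: −181a + 4b = −187.4.
Solving gives a = 1.01236, b = −1.04067.
|∇z| = √(a²+b²) = 1.45185, so dip δ = arctan(1.45185) = 55.44°.
True thickness = vertical thickness × cos δ = 17.8 × cos 55.44° = 10.10 m.

10.10 m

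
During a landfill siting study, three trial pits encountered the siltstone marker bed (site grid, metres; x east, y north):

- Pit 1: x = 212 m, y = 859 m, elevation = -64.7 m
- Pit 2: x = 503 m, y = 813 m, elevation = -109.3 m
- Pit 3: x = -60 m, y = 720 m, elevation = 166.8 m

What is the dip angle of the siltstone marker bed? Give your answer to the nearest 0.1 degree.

Two edge vectors: Pit 1→Pit 2 = (291, -46, -44.6), Pit 1→Pit 3 = (-272, -139, 231.5).
Normal n = (Pit 1→Pit 2) × (Pit 1→Pit 3) = (-16848.4, -55235.3, -52961).
So ∂z/∂x = −n_x/n_z = −0.31813 and ∂z/∂y = −n_y/n_z = −1.04294.
Gradient magnitude |∇z| = √(a² + b²) = √(0.10121 + 1.08773) = 1.09038.
True dip = arctan(1.09038) = 47.5°, dipping toward NNE (azimuth ≈ 017°).

47.5°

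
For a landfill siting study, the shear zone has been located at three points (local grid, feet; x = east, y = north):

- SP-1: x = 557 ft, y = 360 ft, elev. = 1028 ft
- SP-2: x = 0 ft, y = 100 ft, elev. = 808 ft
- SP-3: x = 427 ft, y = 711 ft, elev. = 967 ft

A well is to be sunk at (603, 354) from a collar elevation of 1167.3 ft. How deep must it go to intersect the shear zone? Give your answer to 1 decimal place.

Let the plane be z = a·x + b·y + c.
SP-2−SP-1: −557a − 260b = −220;  SP-3−SP-1: −130a + 351b = −61.
Solving gives a = 0.40592, b = −0.02345.
Then c = 1028 − a·557 − b·360 = 810.34.
At (603, 354): z_contact = 244.77 − 8.30 + 810.34 = 1046.81 ft.
Depth below ground = 1167.3 − 1046.81 = 120.5 ft.

120.5 ft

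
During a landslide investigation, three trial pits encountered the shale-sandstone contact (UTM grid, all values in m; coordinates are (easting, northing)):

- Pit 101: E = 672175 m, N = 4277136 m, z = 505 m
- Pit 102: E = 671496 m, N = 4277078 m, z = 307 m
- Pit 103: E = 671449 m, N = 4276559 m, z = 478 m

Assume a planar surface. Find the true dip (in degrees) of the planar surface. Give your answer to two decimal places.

Two edge vectors: Pit 101→Pit 102 = (-679, -58, -198), Pit 101→Pit 103 = (-726, -577, -27).
Normal n = (Pit 101→Pit 102) × (Pit 101→Pit 103) = (-112680, 125415, 349675).
So ∂z/∂E = −n_x/n_z = 0.32224 and ∂z/∂N = −n_y/n_z = −0.35866.
Gradient magnitude |∇z| = √(a² + b²) = √(0.10384 + 0.12864) = 0.48216.
True dip = arctan(0.48216) = 25.74°, dipping toward NW (azimuth ≈ 318°).

25.74°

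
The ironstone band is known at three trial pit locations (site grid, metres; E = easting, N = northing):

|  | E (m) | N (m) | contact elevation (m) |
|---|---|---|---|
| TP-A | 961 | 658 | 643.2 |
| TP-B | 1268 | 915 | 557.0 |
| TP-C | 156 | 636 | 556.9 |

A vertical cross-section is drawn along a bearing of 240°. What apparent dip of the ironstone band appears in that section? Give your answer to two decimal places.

7.71°

Let the plane be z = a·E + b·N + c.
TP-B−TP-A: 307a + 257b = −86.2;  TP-C−TP-A: −805a − 22b = −86.3.
Solving gives a = 0.12030, b = −0.47911.
Unit vector along 240° is (sin 240°, cos 240°) = (-0.8660, -0.5000).
Slope in that direction = a·(-0.8660) + b·(-0.5000) = 0.13537.
Apparent dip = arctan|0.13537| = 7.71° (true dip is 26.3°, so apparent ≤ true as expected).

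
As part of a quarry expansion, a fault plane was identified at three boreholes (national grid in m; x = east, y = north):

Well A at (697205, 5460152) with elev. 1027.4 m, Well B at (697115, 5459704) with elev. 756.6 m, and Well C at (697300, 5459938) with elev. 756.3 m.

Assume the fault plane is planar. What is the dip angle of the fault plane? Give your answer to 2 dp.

52.61°

Two edge vectors: Well A→Well B = (-90, -448, -270.8), Well A→Well C = (95, -214, -271.1).
Normal n = (Well A→Well B) × (Well A→Well C) = (63501.6, -50125, 61820).
So ∂z/∂x = −n_x/n_z = −1.02720 and ∂z/∂y = −n_y/n_z = 0.81082.
Gradient magnitude |∇z| = √(a² + b²) = √(1.05514 + 0.65743) = 1.30865.
True dip = arctan(1.30865) = 52.61°, dipping toward SE (azimuth ≈ 128°).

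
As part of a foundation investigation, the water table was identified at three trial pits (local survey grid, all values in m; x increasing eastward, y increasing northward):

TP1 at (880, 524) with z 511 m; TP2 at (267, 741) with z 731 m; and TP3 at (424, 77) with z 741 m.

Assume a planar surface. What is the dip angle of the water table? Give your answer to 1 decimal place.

22.4°

Two edge vectors: TP1→TP2 = (-613, 217, 220), TP1→TP3 = (-456, -447, 230).
Normal n = (TP1→TP2) × (TP1→TP3) = (148250, 40670, 372963).
So ∂z/∂x = −n_x/n_z = −0.39749 and ∂z/∂y = −n_y/n_z = −0.10905.
Gradient magnitude |∇z| = √(a² + b²) = √(0.15800 + 0.01189) = 0.41218.
True dip = arctan(0.41218) = 22.4°, dipping toward ENE (azimuth ≈ 075°).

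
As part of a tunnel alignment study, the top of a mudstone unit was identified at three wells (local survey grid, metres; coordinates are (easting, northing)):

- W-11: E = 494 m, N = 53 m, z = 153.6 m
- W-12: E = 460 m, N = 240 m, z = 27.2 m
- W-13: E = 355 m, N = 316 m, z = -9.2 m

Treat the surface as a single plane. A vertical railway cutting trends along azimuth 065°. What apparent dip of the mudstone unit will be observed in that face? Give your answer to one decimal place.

24.1°

Two edge vectors: W-11→W-12 = (-34, 187, -126.4), W-11→W-13 = (-139, 263, -162.8).
Normal n = (W-11→W-12) × (W-11→W-13) = (2799.6, 12034.4, 17051).
So ∂z/∂E = −n_x/n_z = −0.16419 and ∂z/∂N = −n_y/n_z = −0.70579.
Unit vector along 065° is (sin 65°, cos 65°) = (0.9063, 0.4226).
Slope in that direction = a·(0.9063) + b·(0.4226) = −0.44709.
Apparent dip = arctan|0.44709| = 24.1° (true dip is 35.9°, so apparent ≤ true as expected).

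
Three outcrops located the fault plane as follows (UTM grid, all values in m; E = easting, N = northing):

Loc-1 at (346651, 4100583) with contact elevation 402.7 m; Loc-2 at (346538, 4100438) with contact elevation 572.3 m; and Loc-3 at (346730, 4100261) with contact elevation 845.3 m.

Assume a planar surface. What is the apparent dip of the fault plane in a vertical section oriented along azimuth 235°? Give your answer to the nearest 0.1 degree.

Let the plane be z = a·E + b·N + c.
Loc-2−Loc-1: −113a − 145b = 169.6;  Loc-3−Loc-1: 79a − 322b = 442.6.
Solving gives a = 0.19995, b = −1.32548.
Unit vector along 235° is (sin 235°, cos 235°) = (-0.8192, -0.5736).
Slope in that direction = a·(-0.8192) + b·(-0.5736) = 0.59647.
Apparent dip = arctan|0.59647| = 30.8° (true dip is 53.3°, so apparent ≤ true as expected).

30.8°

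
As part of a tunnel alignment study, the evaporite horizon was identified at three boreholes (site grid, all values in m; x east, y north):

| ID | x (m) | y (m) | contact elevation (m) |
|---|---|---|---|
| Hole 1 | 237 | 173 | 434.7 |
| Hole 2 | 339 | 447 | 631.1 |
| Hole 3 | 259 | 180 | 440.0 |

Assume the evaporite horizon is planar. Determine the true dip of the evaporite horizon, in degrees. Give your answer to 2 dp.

35.43°

Two edge vectors: Hole 1→Hole 2 = (102, 274, 196.4), Hole 1→Hole 3 = (22, 7, 5.3).
Normal n = (Hole 1→Hole 2) × (Hole 1→Hole 3) = (77.4, 3780.2, -5314).
So ∂z/∂x = −n_x/n_z = 0.01457 and ∂z/∂y = −n_y/n_z = 0.71137.
Gradient magnitude |∇z| = √(a² + b²) = √(0.00021 + 0.50604) = 0.71152.
True dip = arctan(0.71152) = 35.43°, dipping toward S (azimuth ≈ 181°).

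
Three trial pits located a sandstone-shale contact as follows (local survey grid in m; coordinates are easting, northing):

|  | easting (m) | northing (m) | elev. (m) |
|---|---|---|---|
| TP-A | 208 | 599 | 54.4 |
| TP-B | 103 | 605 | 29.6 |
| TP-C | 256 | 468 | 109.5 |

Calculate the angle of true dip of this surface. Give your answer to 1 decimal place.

Let the plane be z = a·easting + b·northing + c.
TP-B−TP-A: −105a + 6b = −24.8;  TP-C−TP-A: 48a − 131b = 55.1.
Solving gives a = 0.21669, b = −0.34121.
Gradient magnitude |∇z| = √(a² + b²) = √(0.04696 + 0.11643) = 0.40420.
True dip = arctan(0.40420) = 22.0°, dipping toward NNW (azimuth ≈ 328°).

22.0°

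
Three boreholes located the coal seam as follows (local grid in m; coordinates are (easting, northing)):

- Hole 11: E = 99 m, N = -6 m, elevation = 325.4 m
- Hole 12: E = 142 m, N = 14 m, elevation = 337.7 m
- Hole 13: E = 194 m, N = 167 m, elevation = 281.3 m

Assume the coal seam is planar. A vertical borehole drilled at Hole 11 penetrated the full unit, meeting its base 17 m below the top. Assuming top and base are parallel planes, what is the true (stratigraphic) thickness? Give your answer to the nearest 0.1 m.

Two edge vectors: Hole 11→Hole 12 = (43, 20, 12.3), Hole 11→Hole 13 = (95, 173, -44.1).
Normal n = (Hole 11→Hole 12) × (Hole 11→Hole 13) = (-3009.9, 3064.8, 5539).
So ∂z/∂E = −n_x/n_z = 0.54340 and ∂z/∂N = −n_y/n_z = −0.55331.
|∇z| = √(a²+b²) = 0.77553, so dip δ = arctan(0.77553) = 37.79°.
True thickness = vertical thickness × cos δ = 17 × cos 37.79° = 13.4 m.

13.4 m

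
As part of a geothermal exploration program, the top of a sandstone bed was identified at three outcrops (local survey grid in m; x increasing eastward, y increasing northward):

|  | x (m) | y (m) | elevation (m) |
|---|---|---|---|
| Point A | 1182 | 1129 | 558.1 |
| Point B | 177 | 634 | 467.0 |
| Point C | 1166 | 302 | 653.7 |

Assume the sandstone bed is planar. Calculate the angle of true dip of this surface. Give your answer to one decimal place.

10.8°

Let the plane be z = a·x + b·y + c.
Point B−Point A: −1005a − 495b = −91.1;  Point C−Point A: −16a − 827b = 95.6.
Solving gives a = 0.14900, b = −0.11848.
Gradient magnitude |∇z| = √(a² + b²) = √(0.02220 + 0.01404) = 0.19037.
True dip = arctan(0.19037) = 10.8°, dipping toward NW (azimuth ≈ 308°).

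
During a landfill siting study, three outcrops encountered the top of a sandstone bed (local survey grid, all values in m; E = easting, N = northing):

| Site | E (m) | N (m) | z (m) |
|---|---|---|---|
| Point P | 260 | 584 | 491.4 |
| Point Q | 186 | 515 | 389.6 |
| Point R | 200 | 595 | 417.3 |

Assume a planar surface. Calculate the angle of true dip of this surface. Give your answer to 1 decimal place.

Two edge vectors: Point P→Point Q = (-74, -69, -101.8), Point P→Point R = (-60, 11, -74.1).
Normal n = (Point P→Point Q) × (Point P→Point R) = (6232.7, 624.6, -4954).
So ∂z/∂E = −n_x/n_z = 1.25811 and ∂z/∂N = −n_y/n_z = 0.12608.
Gradient magnitude |∇z| = √(a² + b²) = √(1.58285 + 0.01590) = 1.26442.
True dip = arctan(1.26442) = 51.7°, dipping toward W (azimuth ≈ 264°).

51.7°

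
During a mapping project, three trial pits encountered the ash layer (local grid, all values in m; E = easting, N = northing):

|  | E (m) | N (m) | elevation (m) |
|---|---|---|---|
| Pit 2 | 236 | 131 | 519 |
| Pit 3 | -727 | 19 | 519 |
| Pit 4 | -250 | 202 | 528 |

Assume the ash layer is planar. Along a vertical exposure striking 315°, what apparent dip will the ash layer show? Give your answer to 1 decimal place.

3.2°

Let the plane be z = a·E + b·N + c.
Pit 3−Pit 2: −963a − 112b = 0;  Pit 4−Pit 2: −486a + 71b = 9.
Solving gives a = −0.00821, b = 0.07058.
Unit vector along 315° is (sin 315°, cos 315°) = (-0.7071, 0.7071).
Slope in that direction = a·(-0.7071) + b·(0.7071) = 0.05571.
Apparent dip = arctan|0.05571| = 3.2° (true dip is 4.1°, so apparent ≤ true as expected).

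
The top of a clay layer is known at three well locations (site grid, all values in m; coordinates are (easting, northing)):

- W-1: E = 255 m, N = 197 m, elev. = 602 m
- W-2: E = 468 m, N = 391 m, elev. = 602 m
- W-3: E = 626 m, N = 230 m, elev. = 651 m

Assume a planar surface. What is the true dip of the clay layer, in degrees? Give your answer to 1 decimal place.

Let the plane be z = a·E + b·N + c.
W-2−W-1: 213a + 194b = 0;  W-3−W-1: 371a + 33b = 49.
Solving gives a = 0.14637, b = −0.16071.
Gradient magnitude |∇z| = √(a² + b²) = √(0.02142 + 0.02583) = 0.21737.
True dip = arctan(0.21737) = 12.3°, dipping toward NW (azimuth ≈ 318°).

12.3°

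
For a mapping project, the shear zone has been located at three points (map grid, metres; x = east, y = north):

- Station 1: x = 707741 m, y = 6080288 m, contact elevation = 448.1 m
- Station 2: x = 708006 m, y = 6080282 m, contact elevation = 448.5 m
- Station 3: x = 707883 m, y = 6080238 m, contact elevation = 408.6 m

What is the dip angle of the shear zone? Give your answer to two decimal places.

Let the plane be z = a·x + b·y + c.
Station 2−Station 1: 265a − 6b = 0.4;  Station 3−Station 1: 142a − 50b = −39.5.
Solving gives a = 0.02073, b = 0.84887.
Gradient magnitude |∇z| = √(a² + b²) = √(0.00043 + 0.72058) = 0.84912.
True dip = arctan(0.84912) = 40.34°, dipping toward S (azimuth ≈ 181°).

40.34°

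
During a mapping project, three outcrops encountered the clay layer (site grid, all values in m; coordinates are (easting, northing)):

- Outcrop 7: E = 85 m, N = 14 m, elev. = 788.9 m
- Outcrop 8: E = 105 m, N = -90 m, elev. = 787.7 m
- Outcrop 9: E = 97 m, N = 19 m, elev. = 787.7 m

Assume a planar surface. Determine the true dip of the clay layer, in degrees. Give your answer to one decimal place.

Two edge vectors: Outcrop 7→Outcrop 8 = (20, -104, -1.2), Outcrop 7→Outcrop 9 = (12, 5, -1.2).
Normal n = (Outcrop 7→Outcrop 8) × (Outcrop 7→Outcrop 9) = (130.8, 9.6, 1348).
So ∂z/∂E = −n_x/n_z = −0.09703 and ∂z/∂N = −n_y/n_z = −0.00712.
Gradient magnitude |∇z| = √(a² + b²) = √(0.00942 + 0.00005) = 0.09729.
True dip = arctan(0.09729) = 5.6°, dipping toward E (azimuth ≈ 086°).

5.6°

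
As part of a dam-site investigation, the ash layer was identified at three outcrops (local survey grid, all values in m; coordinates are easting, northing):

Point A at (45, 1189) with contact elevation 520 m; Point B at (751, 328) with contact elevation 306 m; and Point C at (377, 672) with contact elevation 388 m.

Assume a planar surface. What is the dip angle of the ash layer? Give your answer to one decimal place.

Let the plane be z = a·easting + b·northing + c.
Point B−Point A: 706a − 861b = −214;  Point C−Point A: 332a − 517b = −132.
Solving gives a = 0.03808, b = 0.27977.
Gradient magnitude |∇z| = √(a² + b²) = √(0.00145 + 0.07827) = 0.28235.
True dip = arctan(0.28235) = 15.8°, dipping toward S (azimuth ≈ 188°).

15.8°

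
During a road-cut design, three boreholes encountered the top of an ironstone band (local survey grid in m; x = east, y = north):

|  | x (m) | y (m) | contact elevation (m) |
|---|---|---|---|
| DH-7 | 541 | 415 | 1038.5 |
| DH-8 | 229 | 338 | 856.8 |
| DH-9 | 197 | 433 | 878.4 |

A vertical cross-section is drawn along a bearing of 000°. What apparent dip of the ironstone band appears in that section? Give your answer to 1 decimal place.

Let the plane be z = a·x + b·y + c.
DH-8−DH-7: −312a − 77b = −181.7;  DH-9−DH-7: −344a + 18b = −160.1.
Solving gives a = 0.48587, b = 0.39103.
Unit vector along 000° is (sin 0°, cos 0°) = (0.0000, 1.0000).
Slope in that direction = a·(0.0000) + b·(1.0000) = 0.39103.
Apparent dip = arctan|0.39103| = 21.4° (true dip is 32.0°, so apparent ≤ true as expected).

21.4°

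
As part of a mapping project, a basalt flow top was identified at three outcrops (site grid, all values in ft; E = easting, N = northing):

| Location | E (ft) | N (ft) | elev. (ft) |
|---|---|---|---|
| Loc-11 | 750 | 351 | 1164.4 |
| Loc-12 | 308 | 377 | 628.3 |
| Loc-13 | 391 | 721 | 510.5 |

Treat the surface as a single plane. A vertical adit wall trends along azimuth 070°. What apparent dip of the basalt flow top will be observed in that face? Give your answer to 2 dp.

41.70°

Two edge vectors: Loc-11→Loc-12 = (-442, 26, -536.1), Loc-11→Loc-13 = (-359, 370, -653.9).
Normal n = (Loc-11→Loc-12) × (Loc-11→Loc-13) = (181355.6, -96563.9, -154206).
So ∂z/∂E = −n_x/n_z = 1.17606 and ∂z/∂N = −n_y/n_z = −0.62620.
Unit vector along 070° is (sin 70°, cos 70°) = (0.9397, 0.3420).
Slope in that direction = a·(0.9397) + b·(0.3420) = 0.89096.
Apparent dip = arctan|0.89096| = 41.70° (true dip is 53.1°, so apparent ≤ true as expected).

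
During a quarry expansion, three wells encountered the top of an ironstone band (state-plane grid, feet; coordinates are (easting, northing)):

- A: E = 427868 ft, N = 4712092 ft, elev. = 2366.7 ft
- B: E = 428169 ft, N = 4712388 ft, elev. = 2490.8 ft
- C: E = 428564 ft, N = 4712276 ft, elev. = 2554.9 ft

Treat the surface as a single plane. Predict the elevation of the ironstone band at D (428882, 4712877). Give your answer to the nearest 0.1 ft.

Two edge vectors: A→B = (301, 296, 124.1), A→C = (696, 184, 188.2).
Normal n = (A→B) × (A→C) = (32872.8, 29725.4, -150632).
So ∂z/∂E = −n_x/n_z = 0.218232514 and ∂z/∂N = −n_y/n_z = 0.197337883.
Intercept c from A: 2366.7 − 93374.71 − 929874.26 = −1020882.27.
At (428882, 4712877): z = 93596.0 + 930029.2 − 1020882.27 = 2742.9 ft.

2742.9 ft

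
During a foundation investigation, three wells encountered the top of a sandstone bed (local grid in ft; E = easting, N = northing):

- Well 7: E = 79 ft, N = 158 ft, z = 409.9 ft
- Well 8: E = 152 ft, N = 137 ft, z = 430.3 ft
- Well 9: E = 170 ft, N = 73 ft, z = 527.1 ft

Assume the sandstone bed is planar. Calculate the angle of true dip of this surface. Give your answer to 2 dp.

57.49°

Let the plane be z = a·E + b·N + c.
Well 8−Well 7: 73a − 21b = 20.4;  Well 9−Well 7: 91a − 85b = 117.2.
Solving gives a = −0.16935, b = −1.56013.
Gradient magnitude |∇z| = √(a² + b²) = √(0.02868 + 2.43401) = 1.56930.
True dip = arctan(1.56930) = 57.49°, dipping toward N (azimuth ≈ 006°).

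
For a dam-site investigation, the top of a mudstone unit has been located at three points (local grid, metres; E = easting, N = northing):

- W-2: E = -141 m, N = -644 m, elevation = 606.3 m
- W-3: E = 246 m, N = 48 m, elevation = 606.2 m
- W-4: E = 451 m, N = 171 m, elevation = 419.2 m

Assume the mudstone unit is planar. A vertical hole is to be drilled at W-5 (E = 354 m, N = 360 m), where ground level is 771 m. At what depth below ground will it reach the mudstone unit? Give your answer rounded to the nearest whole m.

74 m

Two edge vectors: W-2→W-3 = (387, 692, -0.1), W-2→W-4 = (592, 815, -187.1).
Normal n = (W-2→W-3) × (W-2→W-4) = (-129391.7, 72348.5, -94259).
So ∂z/∂E = −n_x/n_z = −1.37273 and ∂z/∂N = −n_y/n_z = 0.76755.
Intercept c from W-2: 606.3 − 193.55 + 494.30 = 907.05.
At (354, 360): z_contact = −485.9 + 276.3 + 907.05 = 697.4 m.
Depth below ground = 771 − 697.4 = 74 m.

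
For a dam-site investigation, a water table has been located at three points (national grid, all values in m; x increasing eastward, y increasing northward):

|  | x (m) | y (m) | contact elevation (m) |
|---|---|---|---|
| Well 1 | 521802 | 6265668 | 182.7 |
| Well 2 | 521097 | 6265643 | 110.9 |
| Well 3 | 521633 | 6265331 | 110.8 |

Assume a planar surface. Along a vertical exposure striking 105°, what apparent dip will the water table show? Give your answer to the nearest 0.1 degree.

2.9°

Let the plane be z = a·x + b·y + c.
Well 2−Well 1: −705a − 25b = −71.8;  Well 3−Well 1: −169a − 337b = −71.9.
Solving gives a = 0.09599, b = 0.16522.
Unit vector along 105° is (sin 105°, cos 105°) = (0.9659, -0.2588).
Slope in that direction = a·(0.9659) + b·(-0.2588) = 0.04995.
Apparent dip = arctan|0.04995| = 2.9° (true dip is 10.8°, so apparent ≤ true as expected).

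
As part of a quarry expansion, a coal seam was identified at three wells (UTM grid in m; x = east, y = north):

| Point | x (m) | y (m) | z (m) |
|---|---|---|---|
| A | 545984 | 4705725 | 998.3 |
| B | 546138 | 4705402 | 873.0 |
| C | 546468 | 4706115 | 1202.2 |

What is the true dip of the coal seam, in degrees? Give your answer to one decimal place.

Let the plane be z = a·x + b·y + c.
B−A: 154a − 323b = −125.3;  C−A: 484a + 390b = 203.9.
Solving gives a = 0.07853, b = 0.42537.
Gradient magnitude |∇z| = √(a² + b²) = √(0.00617 + 0.18094) = 0.43255.
True dip = arctan(0.43255) = 23.4°, dipping toward S (azimuth ≈ 190°).

23.4°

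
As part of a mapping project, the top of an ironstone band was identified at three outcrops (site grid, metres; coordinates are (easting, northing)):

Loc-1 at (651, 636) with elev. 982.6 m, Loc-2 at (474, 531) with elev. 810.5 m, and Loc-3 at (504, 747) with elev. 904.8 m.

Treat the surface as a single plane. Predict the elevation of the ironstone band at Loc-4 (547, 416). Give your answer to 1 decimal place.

Let the plane be z = a·E + b·N + c.
Loc-2−Loc-1: −177a − 105b = −172.1;  Loc-3−Loc-1: −147a + 111b = −77.8.
Solving gives a = 0.77738, b = 0.32860.
Then c = 982.6 − a·651 − b·636 = 267.53.
At (547, 416): z = 425.2 + 136.7 + 267.53 = 829.5 m.

829.5 m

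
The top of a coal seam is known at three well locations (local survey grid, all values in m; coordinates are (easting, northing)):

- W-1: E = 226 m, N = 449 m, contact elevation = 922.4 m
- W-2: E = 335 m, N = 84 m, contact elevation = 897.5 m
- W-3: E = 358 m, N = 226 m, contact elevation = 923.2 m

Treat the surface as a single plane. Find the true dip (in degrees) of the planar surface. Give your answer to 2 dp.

Two edge vectors: W-1→W-2 = (109, -365, -24.9), W-1→W-3 = (132, -223, 0.8).
Normal n = (W-1→W-2) × (W-1→W-3) = (-5844.7, -3374, 23873).
So ∂z/∂E = −n_x/n_z = 0.24482 and ∂z/∂N = −n_y/n_z = 0.14133.
Gradient magnitude |∇z| = √(a² + b²) = √(0.05994 + 0.01997) = 0.28269.
True dip = arctan(0.28269) = 15.79°, dipping toward WSW (azimuth ≈ 240°).

15.79°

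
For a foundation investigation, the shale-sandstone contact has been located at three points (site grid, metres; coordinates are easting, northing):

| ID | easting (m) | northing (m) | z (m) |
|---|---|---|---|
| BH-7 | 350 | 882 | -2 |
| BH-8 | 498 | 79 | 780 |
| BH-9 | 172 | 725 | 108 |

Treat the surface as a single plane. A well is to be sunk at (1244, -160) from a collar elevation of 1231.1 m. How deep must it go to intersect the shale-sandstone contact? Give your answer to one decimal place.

72.8 m

Let the plane be z = a·easting + b·northing + c.
BH-8−BH-7: 148a − 803b = 782;  BH-9−BH-7: −178a − 157b = 110.
Solving gives a = 0.207282, b = −0.935644.
Then c = -2 − a·350 − b·882 = 750.69.
At (1244, -160): z_contact = 257.86 + 149.70 + 750.69 = 1158.25 m.
Depth below ground = 1231.1 − 1158.25 = 72.8 m.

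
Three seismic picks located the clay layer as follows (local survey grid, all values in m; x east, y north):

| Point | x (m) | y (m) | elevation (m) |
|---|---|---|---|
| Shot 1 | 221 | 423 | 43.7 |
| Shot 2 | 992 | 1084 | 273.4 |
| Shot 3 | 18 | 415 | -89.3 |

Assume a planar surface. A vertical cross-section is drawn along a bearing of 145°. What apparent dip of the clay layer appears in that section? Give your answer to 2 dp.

Let the plane be z = a·x + b·y + c.
Shot 2−Shot 1: 771a + 661b = 229.7;  Shot 3−Shot 1: −203a − 8b = −133.
Solving gives a = 0.67239, b = −0.43678.
Unit vector along 145° is (sin 145°, cos 145°) = (0.5736, -0.8192).
Slope in that direction = a·(0.5736) + b·(-0.8192) = 0.74345.
Apparent dip = arctan|0.74345| = 36.63° (true dip is 38.7°, so apparent ≤ true as expected).

36.63°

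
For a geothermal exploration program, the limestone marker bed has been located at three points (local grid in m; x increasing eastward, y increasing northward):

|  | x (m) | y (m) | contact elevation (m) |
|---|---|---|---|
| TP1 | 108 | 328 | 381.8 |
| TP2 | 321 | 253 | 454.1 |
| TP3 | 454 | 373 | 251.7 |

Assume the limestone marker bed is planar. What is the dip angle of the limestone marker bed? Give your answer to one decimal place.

Two edge vectors: TP1→TP2 = (213, -75, 72.3), TP1→TP3 = (346, 45, -130.1).
Normal n = (TP1→TP2) × (TP1→TP3) = (6504, 52727.1, 35535).
So ∂z/∂x = −n_x/n_z = −0.18303 and ∂z/∂y = −n_y/n_z = −1.48381.
Gradient magnitude |∇z| = √(a² + b²) = √(0.03350 + 2.20168) = 1.49505.
True dip = arctan(1.49505) = 56.2°, dipping toward N (azimuth ≈ 007°).

56.2°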